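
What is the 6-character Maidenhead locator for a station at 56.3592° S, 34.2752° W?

HD23up

Shift to the Maidenhead origin (180°W, 90°S): lon 145.7248, lat 33.6408.
Field (20°×10°, letters A–R): 145.7248/20 → 7 → H, 33.6408/10 → 3 → D; chars HD.
Square (2°×1°, digits 0–9): 5.7248/2 → 2, 3.6408/1 → 3; chars 23.
Subsquare (5′×2.5′, letters a–x): 1.7248/0.0833333 → 20 → u, 0.6408/0.0416667 → 15 → p; chars up.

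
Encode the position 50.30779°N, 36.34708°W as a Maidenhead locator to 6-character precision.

Add 180° to longitude and 90° to latitude: 143.6529, 140.3078.
Field: lon ⌊143.6529/20⌋ = 7 → H; lat ⌊140.3078/10⌋ = 14 → O.
Square: lon ⌊3.6529/2⌋ = 1; lat ⌊0.3078/1⌋ = 0.
Subsquare: lon ⌊1.6529/0.0833333⌋ = 19 → t; lat ⌊0.3078/0.0416667⌋ = 7 → h.

HO10th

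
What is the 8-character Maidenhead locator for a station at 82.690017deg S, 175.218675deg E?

Offset from 180°W / 90°S: lon 355.21867°, lat 7.30998°.
Field: lon ⌊355.21867/20⌋ = 17 → R; lat ⌊7.30998/10⌋ = 0 → A.
Square: lon ⌊15.21867/2⌋ = 7; lat ⌊7.30998/1⌋ = 7.
Subsquare: lon ⌊1.21867/0.0833333⌋ = 14 → o; lat ⌊0.30998/0.0416667⌋ = 7 → h.
Extended square: lon ⌊0.05201/0.00833333⌋ = 6; lat ⌊0.01832/0.00416667⌋ = 4.

RA77oh64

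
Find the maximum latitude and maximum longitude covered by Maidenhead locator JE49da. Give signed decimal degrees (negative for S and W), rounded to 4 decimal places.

Field J=9, E=4: +9·20° lon, +4·10° lat → SW at lon 0°, lat -50°.
Square 4, 9: +4·2° lon, +9·1° lat → SW at lon 8°, lat -41°.
Subsquare d=3, a=0: +3·0.0833333° lon, +0·0.0416667° lat → SW at lon 8.25°, lat -41°.
Cell spans 0.0833333° lon × 0.0416667° lat. NE corner is SW corner plus one full cell.
latitude -40.9583, longitude 8.3333.

-40.9583, 8.3333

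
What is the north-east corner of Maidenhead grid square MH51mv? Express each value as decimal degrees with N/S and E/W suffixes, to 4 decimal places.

Field M=12, H=7: +12·20° lon, +7·10° lat → SW at lon 60°, lat -20°.
Square 5, 1: +5·2° lon, +1·1° lat → SW at lon 70°, lat -19°.
Subsquare m=12, v=21: +12·0.0833333° lon, +21·0.0416667° lat → SW at lon 71°, lat -18.125°.
Cell spans 0.0833333° lon × 0.0416667° lat. NE corner is SW corner plus one full cell.
latitude 18.0833° S, longitude 71.0833° E.

18.0833° S, 71.0833° E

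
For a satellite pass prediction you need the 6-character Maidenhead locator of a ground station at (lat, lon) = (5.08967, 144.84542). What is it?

QJ25kc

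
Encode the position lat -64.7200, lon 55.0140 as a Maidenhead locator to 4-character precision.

LC75

Shift to the Maidenhead origin (180°W, 90°S): lon 235.01, lat 25.28.
Field: 235.01/20 → 11 → L, 25.28/10 → 2 → C; chars LC.
Square: 15.01/2 → 7, 5.28/1 → 5; chars 75.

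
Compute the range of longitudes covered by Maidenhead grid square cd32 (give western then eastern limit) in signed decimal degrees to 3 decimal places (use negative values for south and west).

-134.000, -132.000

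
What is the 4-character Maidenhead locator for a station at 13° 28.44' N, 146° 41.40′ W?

Offset from 180°W / 90°S: lon 33.31°, lat 103.47°.
Field: lon ⌊33.31/20⌋ = 1 → B; lat ⌊103.47/10⌋ = 10 → K.
Square: lon ⌊13.31/2⌋ = 6; lat ⌊3.47/1⌋ = 3.

BK63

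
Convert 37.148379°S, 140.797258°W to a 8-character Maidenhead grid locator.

Shift to the Maidenhead origin (180°W, 90°S): lon 39.20274, lat 52.85162.
Field (20°×10°, letters A–R): 39.20274/20 → 1 → B, 52.85162/10 → 5 → F; chars BF.
Square (2°×1°, digits 0–9): 19.20274/2 → 9, 2.85162/1 → 2; chars 92.
Subsquare (5′×2.5′, letters a–x): 1.20274/0.0833333 → 14 → o, 0.85162/0.0416667 → 20 → u; chars ou.
Extended square (30″×15″, digits 0–9): 0.03608/0.00833333 → 4, 0.01829/0.00416667 → 4; chars 44.

BF92ou44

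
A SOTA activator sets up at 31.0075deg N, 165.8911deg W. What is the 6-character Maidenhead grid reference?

AM71ba

Shift to the Maidenhead origin (180°W, 90°S): lon 14.1089, lat 121.0075.
Field (20°×10°, letters A–R): 14.1089/20 → 0 → A, 121.0075/10 → 12 → M; chars AM.
Square (2°×1°, digits 0–9): 14.1089/2 → 7, 1.0075/1 → 1; chars 71.
Subsquare (5′×2.5′, letters a–x): 0.1089/0.0833333 → 1 → b, 0.0075/0.0416667 → 0 → a; chars ba.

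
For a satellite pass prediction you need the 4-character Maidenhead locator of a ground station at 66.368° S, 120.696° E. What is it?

Shift to the Maidenhead origin (180°W, 90°S): lon 300.70, lat 23.63.
Field: lon ⌊300.70/20⌋ = 15 → P; lat ⌊23.63/10⌋ = 2 → C.
Square: lon ⌊0.70/2⌋ = 0; lat ⌊3.63/1⌋ = 3.

PC03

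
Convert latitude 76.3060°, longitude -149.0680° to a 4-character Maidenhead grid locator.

BQ56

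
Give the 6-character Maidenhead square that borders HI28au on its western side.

HI18xu

Longitude subsquare a = 0; −1 → -1, wraps to 23 = x, carry into square.
Longitude square 2; −1 → 1.
The latitude characters are unchanged.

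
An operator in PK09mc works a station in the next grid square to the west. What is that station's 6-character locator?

Longitude subsquare m = 12; −1 → 11 = l.
The latitude characters are unchanged.

PK09lc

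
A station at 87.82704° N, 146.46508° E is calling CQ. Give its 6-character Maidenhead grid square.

QR37ft

Add 180° to longitude and 90° to latitude: 326.4651, 177.8270.
Field: lon ⌊326.4651/20⌋ = 16 → Q; lat ⌊177.8270/10⌋ = 17 → R.
Square: lon ⌊6.4651/2⌋ = 3; lat ⌊7.8270/1⌋ = 7.
Subsquare: lon ⌊0.4651/0.0833333⌋ = 5 → f; lat ⌊0.8270/0.0416667⌋ = 19 → t.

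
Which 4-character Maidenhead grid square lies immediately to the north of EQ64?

EQ65

Latitude square 4; +1 → 5.
The longitude characters are unchanged.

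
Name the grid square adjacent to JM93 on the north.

Latitude square 3; +1 → 4.
The longitude characters are unchanged.

JM94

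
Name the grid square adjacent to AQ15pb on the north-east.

Longitude subsquare p = 15; +1 → 16 = q.
Latitude subsquare b = 1; +1 → 2 = c.

AQ15qc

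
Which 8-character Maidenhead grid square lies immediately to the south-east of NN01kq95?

NN01lq04

Longitude extended square 9; +1 → 10, wraps to 0, carry into subsquare.
Longitude subsquare k = 10; +1 → 11 = l.
Latitude extended square 5; −1 → 4.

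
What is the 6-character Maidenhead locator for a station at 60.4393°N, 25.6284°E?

KP20tk

Offset from 180°W / 90°S: lon 205.6284°, lat 150.4393°.
Field: 205.6284/20 → 10 → K, 150.4393/10 → 15 → P; chars KP.
Square: 5.6284/2 → 2, 0.4393/1 → 0; chars 20.
Subsquare: 1.6284/0.0833333 → 19 → t, 0.4393/0.0416667 → 10 → k; chars tk.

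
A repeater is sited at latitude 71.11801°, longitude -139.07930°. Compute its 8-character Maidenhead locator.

Shift to the Maidenhead origin (180°W, 90°S): lon 40.92070, lat 161.11801.
Field (20°×10°, letters A–R): lon ⌊40.92070/20⌋ = 2 → C; lat ⌊161.11801/10⌋ = 16 → Q.
Square (2°×1°, digits 0–9): lon ⌊0.92070/2⌋ = 0; lat ⌊1.11801/1⌋ = 1.
Subsquare (5′×2.5′, letters a–x): lon ⌊0.92070/0.0833333⌋ = 11 → l; lat ⌊0.11801/0.0416667⌋ = 2 → c.
Extended square (30″×15″, digits 0–9): lon ⌊0.00403/0.00833333⌋ = 0; lat ⌊0.03468/0.00416667⌋ = 8.

CQ01lc08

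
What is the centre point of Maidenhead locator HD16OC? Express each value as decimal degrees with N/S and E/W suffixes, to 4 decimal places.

53.8958° S, 36.7917° W

Field H=7, D=3: +7·20° lon, +3·10° lat → SW at lon -40°, lat -60°.
Square 1, 6: +1·2° lon, +6·1° lat → SW at lon -38°, lat -54°.
Subsquare o=14, c=2: +14·0.0833333° lon, +2·0.0416667° lat → SW at lon -36.8333°, lat -53.9167°.
Cell spans 0.0833333° lon × 0.0416667° lat. Centre is SW corner plus half of each.
latitude 53.8958° S, longitude 36.7917° W.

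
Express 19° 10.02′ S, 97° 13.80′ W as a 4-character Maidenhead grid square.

Shift to the Maidenhead origin (180°W, 90°S): lon 82.77, lat 70.83.
Field: lon ⌊82.77/20⌋ = 4 → E; lat ⌊70.83/10⌋ = 7 → H.
Square: lon ⌊2.77/2⌋ = 1; lat ⌊0.83/1⌋ = 0.

EH10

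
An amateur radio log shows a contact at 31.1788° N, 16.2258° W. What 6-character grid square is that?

Offset from 180°W / 90°S: lon 163.7742°, lat 121.1788°.
Field: 163.7742/20 → 8 → I, 121.1788/10 → 12 → M; chars IM.
Square: 3.7742/2 → 1, 1.1788/1 → 1; chars 11.
Subsquare: 1.7742/0.0833333 → 21 → v, 0.1788/0.0416667 → 4 → e; chars ve.

IM11ve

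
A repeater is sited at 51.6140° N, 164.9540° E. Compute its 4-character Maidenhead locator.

RO21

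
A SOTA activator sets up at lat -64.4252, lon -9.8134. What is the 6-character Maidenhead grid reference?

IC55cn

Add 180° to longitude and 90° to latitude: 170.1866, 25.5748.
Field (20°×10°, letters A–R): lon ⌊170.1866/20⌋ = 8 → I; lat ⌊25.5748/10⌋ = 2 → C.
Square (2°×1°, digits 0–9): lon ⌊10.1866/2⌋ = 5; lat ⌊5.5748/1⌋ = 5.
Subsquare (5′×2.5′, letters a–x): lon ⌊0.1866/0.0833333⌋ = 2 → c; lat ⌊0.5748/0.0416667⌋ = 13 → n.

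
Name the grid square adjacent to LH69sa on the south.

LH68sx

Latitude subsquare a = 0; −1 → -1, wraps to 23 = x, carry into square.
Latitude square 9; −1 → 8.
The longitude characters are unchanged.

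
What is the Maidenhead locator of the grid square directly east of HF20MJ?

HF20nj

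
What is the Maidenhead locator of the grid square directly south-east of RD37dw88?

Longitude extended square 8; +1 → 9.
Latitude extended square 8; −1 → 7.

RD37dw97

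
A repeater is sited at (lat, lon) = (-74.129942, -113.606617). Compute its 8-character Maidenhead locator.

Add 180° to longitude and 90° to latitude: 66.39338, 15.87006.
Field: lon ⌊66.39338/20⌋ = 3 → D; lat ⌊15.87006/10⌋ = 1 → B.
Square: lon ⌊6.39338/2⌋ = 3; lat ⌊5.87006/1⌋ = 5.
Subsquare: lon ⌊0.39338/0.0833333⌋ = 4 → e; lat ⌊0.87006/0.0416667⌋ = 20 → u.
Extended square: lon ⌊0.06005/0.00833333⌋ = 7; lat ⌊0.03672/0.00416667⌋ = 8.

DB35eu78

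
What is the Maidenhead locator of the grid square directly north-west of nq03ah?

MQ93xi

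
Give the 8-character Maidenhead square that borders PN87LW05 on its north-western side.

PN87kw96

Longitude extended square 0; −1 → -1, wraps to 9, carry into subsquare.
Longitude subsquare l = 11; −1 → 10 = k.
Latitude extended square 5; +1 → 6.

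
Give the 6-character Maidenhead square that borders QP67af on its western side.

QP57xf

Longitude subsquare a = 0; −1 → -1, wraps to 23 = x, carry into square.
Longitude square 6; −1 → 5.
The latitude characters are unchanged.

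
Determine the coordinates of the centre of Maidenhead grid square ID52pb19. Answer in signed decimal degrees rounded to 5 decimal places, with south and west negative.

Field I=8, D=3: +8·20° lon, +3·10° lat → SW at lon -20°, lat -60°.
Square 5, 2: +5·2° lon, +2·1° lat → SW at lon -10°, lat -58°.
Subsquare p=15, b=1: +15·0.0833333° lon, +1·0.0416667° lat → SW at lon -8.75°, lat -57.9583°.
Extended square 1, 9: +1·0.00833333° lon, +9·0.00416667° lat → SW at lon -8.74167°, lat -57.9208°.
Cell spans 0.00833333° lon × 0.00416667° lat. Centre is SW corner plus half of each.
latitude -57.91875, longitude -8.73750.

-57.91875, -8.73750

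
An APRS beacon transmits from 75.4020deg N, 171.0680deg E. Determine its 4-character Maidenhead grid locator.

RQ55

Add 180° to longitude and 90° to latitude: 351.07, 165.40.
Field (20°×10°, letters A–R): 351.07/20 → 17 → R, 165.40/10 → 16 → Q; chars RQ.
Square (2°×1°, digits 0–9): 11.07/2 → 5, 5.40/1 → 5; chars 55.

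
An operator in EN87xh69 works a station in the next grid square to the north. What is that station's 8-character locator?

Latitude extended square 9; +1 → 10, wraps to 0, carry into subsquare.
Latitude subsquare h = 7; +1 → 8 = i.
The longitude characters are unchanged.

EN87xi60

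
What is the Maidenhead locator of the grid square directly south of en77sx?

EN77sw

Latitude subsquare x = 23; −1 → 22 = w.
The longitude characters are unchanged.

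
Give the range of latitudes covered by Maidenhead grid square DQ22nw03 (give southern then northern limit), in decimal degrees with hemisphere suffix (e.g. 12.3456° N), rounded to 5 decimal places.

72.92917° N, 72.93333° N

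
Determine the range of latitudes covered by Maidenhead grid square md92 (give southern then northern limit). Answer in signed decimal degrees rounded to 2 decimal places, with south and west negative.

-58.00, -57.00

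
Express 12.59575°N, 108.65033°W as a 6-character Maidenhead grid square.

DK52qo

Add 180° to longitude and 90° to latitude: 71.3497, 102.5957.
Field: 71.3497/20 → 3 → D, 102.5957/10 → 10 → K; chars DK.
Square: 11.3497/2 → 5, 2.5957/1 → 2; chars 52.
Subsquare: 1.3497/0.0833333 → 16 → q, 0.5957/0.0416667 → 14 → o; chars qo.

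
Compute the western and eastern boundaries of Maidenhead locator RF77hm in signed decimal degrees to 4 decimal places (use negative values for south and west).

174.5833, 174.6667

Field R=17, F=5: +17·20° lon, +5·10° lat → SW at lon 160°, lat -40°.
Square 7, 7: +7·2° lon, +7·1° lat → SW at lon 174°, lat -33°.
Subsquare h=7, m=12: +7·0.0833333° lon, +12·0.0416667° lat → SW at lon 174.583°, lat -32.5°.
Cell spans 0.0833333° lon × 0.0416667° lat.
west 174.5833, east 174.6667.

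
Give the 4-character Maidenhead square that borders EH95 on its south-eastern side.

Longitude square 9; +1 → 10, wraps to 0, carry into field.
Longitude field E = 4; +1 → 5 = F.
Latitude square 5; −1 → 4.

FH04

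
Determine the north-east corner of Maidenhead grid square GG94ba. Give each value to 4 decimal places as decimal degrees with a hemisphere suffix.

Field G=6, G=6: +6·20° lon, +6·10° lat → SW at lon -60°, lat -30°.
Square 9, 4: +9·2° lon, +4·1° lat → SW at lon -42°, lat -26°.
Subsquare b=1, a=0: +1·0.0833333° lon, +0·0.0416667° lat → SW at lon -41.9167°, lat -26°.
Cell spans 0.0833333° lon × 0.0416667° lat. NE corner is SW corner plus one full cell.
latitude 25.9583° S, longitude 41.8333° W.

25.9583° S, 41.8333° W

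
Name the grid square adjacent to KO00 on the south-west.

JN99

Longitude square 0; −1 → -1, wraps to 9, carry into field.
Longitude field K = 10; −1 → 9 = J.
Latitude square 0; −1 → -1, wraps to 9, carry into field.
Latitude field O = 14; −1 → 13 = N.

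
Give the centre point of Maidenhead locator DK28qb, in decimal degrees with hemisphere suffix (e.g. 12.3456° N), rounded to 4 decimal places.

Field D=3, K=10: +3·20° lon, +10·10° lat → SW at lon -120°, lat 10°.
Square 2, 8: +2·2° lon, +8·1° lat → SW at lon -116°, lat 18°.
Subsquare q=16, b=1: +16·0.0833333° lon, +1·0.0416667° lat → SW at lon -114.667°, lat 18.0417°.
Cell spans 0.0833333° lon × 0.0416667° lat. Centre is SW corner plus half of each.
latitude 18.0625° N, longitude 114.6250° W.

18.0625° N, 114.6250° W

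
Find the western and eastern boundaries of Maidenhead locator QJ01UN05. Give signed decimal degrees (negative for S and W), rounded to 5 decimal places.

Field Q=16, J=9: +16·20° lon, +9·10° lat → SW at lon 140°, lat 0°.
Square 0, 1: +0·2° lon, +1·1° lat → SW at lon 140°, lat 1°.
Subsquare u=20, n=13: +20·0.0833333° lon, +13·0.0416667° lat → SW at lon 141.667°, lat 1.54167°.
Extended square 0, 5: +0·0.00833333° lon, +5·0.00416667° lat → SW at lon 141.667°, lat 1.5625°.
Cell spans 0.00833333° lon × 0.00416667° lat.
west 141.66667, east 141.67500.

141.66667, 141.67500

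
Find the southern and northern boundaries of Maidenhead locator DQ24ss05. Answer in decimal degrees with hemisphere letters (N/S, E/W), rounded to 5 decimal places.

Field D=3, Q=16: +3·20° lon, +16·10° lat → SW at lon -120°, lat 70°.
Square 2, 4: +2·2° lon, +4·1° lat → SW at lon -116°, lat 74°.
Subsquare s=18, s=18: +18·0.0833333° lon, +18·0.0416667° lat → SW at lon -114.5°, lat 74.75°.
Extended square 0, 5: +0·0.00833333° lon, +5·0.00416667° lat → SW at lon -114.5°, lat 74.7708°.
Cell spans 0.00833333° lon × 0.00416667° lat.
south 74.77083° N, north 74.77500° N.

74.77083° N, 74.77500° N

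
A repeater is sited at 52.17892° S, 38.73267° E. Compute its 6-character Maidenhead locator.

KD97it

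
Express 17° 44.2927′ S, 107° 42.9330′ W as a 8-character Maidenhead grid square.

DH62dg42

Offset from 180°W / 90°S: lon 72.28445°, lat 72.26179°.
Field: lon ⌊72.28445/20⌋ = 3 → D; lat ⌊72.26179/10⌋ = 7 → H.
Square: lon ⌊12.28445/2⌋ = 6; lat ⌊2.26179/1⌋ = 2.
Subsquare: lon ⌊0.28445/0.0833333⌋ = 3 → d; lat ⌊0.26179/0.0416667⌋ = 6 → g.
Extended square: lon ⌊0.03445/0.00833333⌋ = 4; lat ⌊0.01179/0.00416667⌋ = 2.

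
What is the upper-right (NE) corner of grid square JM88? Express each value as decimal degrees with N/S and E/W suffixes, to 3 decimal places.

39.000° N, 18.000° E

Field J=9, M=12: +9·20° lon, +12·10° lat → SW at lon 0°, lat 30°.
Square 8, 8: +8·2° lon, +8·1° lat → SW at lon 16°, lat 38°.
Cell spans 2° lon × 1° lat. NE corner is SW corner plus one full cell.
latitude 39.000° N, longitude 18.000° E.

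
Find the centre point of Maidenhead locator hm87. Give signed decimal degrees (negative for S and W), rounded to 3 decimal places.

37.500, -23.000

Field H=7, M=12: +7·20° lon, +12·10° lat → SW at lon -40°, lat 30°.
Square 8, 7: +8·2° lon, +7·1° lat → SW at lon -24°, lat 37°.
Cell spans 2° lon × 1° lat. Centre is SW corner plus half of each.
latitude 37.500, longitude -23.000.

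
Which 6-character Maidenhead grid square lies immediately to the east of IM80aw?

IM80bw

Longitude subsquare a = 0; +1 → 1 = b.
The latitude characters are unchanged.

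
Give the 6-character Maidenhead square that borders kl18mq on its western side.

Longitude subsquare m = 12; −1 → 11 = l.
The latitude characters are unchanged.

KL18lq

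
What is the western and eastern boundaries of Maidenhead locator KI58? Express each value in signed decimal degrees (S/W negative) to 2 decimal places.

Field K=10, I=8: +10·20° lon, +8·10° lat → SW at lon 20°, lat -10°.
Square 5, 8: +5·2° lon, +8·1° lat → SW at lon 30°, lat -2°.
Cell spans 2° lon × 1° lat.
west 30.00, east 32.00.

30.00, 32.00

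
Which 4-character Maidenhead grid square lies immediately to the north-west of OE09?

NF90

Longitude square 0; −1 → -1, wraps to 9, carry into field.
Longitude field O = 14; −1 → 13 = N.
Latitude square 9; +1 → 10, wraps to 0, carry into field.
Latitude field E = 4; +1 → 5 = F.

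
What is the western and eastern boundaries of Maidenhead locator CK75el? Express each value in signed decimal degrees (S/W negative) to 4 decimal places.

Field C=2, K=10: +2·20° lon, +10·10° lat → SW at lon -140°, lat 10°.
Square 7, 5: +7·2° lon, +5·1° lat → SW at lon -126°, lat 15°.
Subsquare e=4, l=11: +4·0.0833333° lon, +11·0.0416667° lat → SW at lon -125.667°, lat 15.4583°.
Cell spans 0.0833333° lon × 0.0416667° lat.
west -125.6667, east -125.5833.

-125.6667, -125.5833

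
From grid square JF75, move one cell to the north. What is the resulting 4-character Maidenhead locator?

Latitude square 5; +1 → 6.
The longitude characters are unchanged.

JF76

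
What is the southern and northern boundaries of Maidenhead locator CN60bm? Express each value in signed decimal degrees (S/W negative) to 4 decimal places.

Field C=2, N=13: +2·20° lon, +13·10° lat → SW at lon -140°, lat 40°.
Square 6, 0: +6·2° lon, +0·1° lat → SW at lon -128°, lat 40°.
Subsquare b=1, m=12: +1·0.0833333° lon, +12·0.0416667° lat → SW at lon -127.917°, lat 40.5°.
Cell spans 0.0833333° lon × 0.0416667° lat.
south 40.5000, north 40.5417.

40.5000, 40.5417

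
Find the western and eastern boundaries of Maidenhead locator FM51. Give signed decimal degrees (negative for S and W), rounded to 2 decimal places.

Field F=5, M=12: +5·20° lon, +12·10° lat → SW at lon -80°, lat 30°.
Square 5, 1: +5·2° lon, +1·1° lat → SW at lon -70°, lat 31°.
Cell spans 2° lon × 1° lat.
west -70.00, east -68.00.

-70.00, -68.00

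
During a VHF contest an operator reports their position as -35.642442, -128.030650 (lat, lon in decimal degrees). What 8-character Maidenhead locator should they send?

Offset from 180°W / 90°S: lon 51.96935°, lat 54.35756°.
Field: 51.96935/20 → 2 → C, 54.35756/10 → 5 → F; chars CF.
Square: 11.96935/2 → 5, 4.35756/1 → 4; chars 54.
Subsquare: 1.96935/0.0833333 → 23 → x, 0.35756/0.0416667 → 8 → i; chars xi.
Extended square: 0.05268/0.00833333 → 6, 0.02422/0.00416667 → 5; chars 65.

CF54xi65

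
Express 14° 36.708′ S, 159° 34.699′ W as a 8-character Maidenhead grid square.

Add 180° to longitude and 90° to latitude: 20.42168, 75.38820.
Field: 20.42168/20 → 1 → B, 75.38820/10 → 7 → H; chars BH.
Square: 0.42168/2 → 0, 5.38820/1 → 5; chars 05.
Subsquare: 0.42168/0.0833333 → 5 → f, 0.38820/0.0416667 → 9 → j; chars fj.
Extended square: 0.00502/0.00833333 → 0, 0.01320/0.00416667 → 3; chars 03.

BH05fj03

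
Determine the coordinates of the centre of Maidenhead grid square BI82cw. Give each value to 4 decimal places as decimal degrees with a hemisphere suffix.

7.0625° S, 143.7917° W

Field B=1, I=8: +1·20° lon, +8·10° lat → SW at lon -160°, lat -10°.
Square 8, 2: +8·2° lon, +2·1° lat → SW at lon -144°, lat -8°.
Subsquare c=2, w=22: +2·0.0833333° lon, +22·0.0416667° lat → SW at lon -143.833°, lat -7.08333°.
Cell spans 0.0833333° lon × 0.0416667° lat. Centre is SW corner plus half of each.
latitude 7.0625° S, longitude 143.7917° W.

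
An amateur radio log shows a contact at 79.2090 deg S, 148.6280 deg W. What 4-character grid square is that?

BB50

Shift to the Maidenhead origin (180°W, 90°S): lon 31.37, lat 10.79.
Field (20°×10°, letters A–R): lon ⌊31.37/20⌋ = 1 → B; lat ⌊10.79/10⌋ = 1 → B.
Square (2°×1°, digits 0–9): lon ⌊11.37/2⌋ = 5; lat ⌊0.79/1⌋ = 0.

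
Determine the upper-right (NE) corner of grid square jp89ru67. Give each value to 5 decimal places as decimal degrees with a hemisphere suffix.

69.86667° N, 17.47500° E

Field J=9, P=15: +9·20° lon, +15·10° lat → SW at lon 0°, lat 60°.
Square 8, 9: +8·2° lon, +9·1° lat → SW at lon 16°, lat 69°.
Subsquare r=17, u=20: +17·0.0833333° lon, +20·0.0416667° lat → SW at lon 17.4167°, lat 69.8333°.
Extended square 6, 7: +6·0.00833333° lon, +7·0.00416667° lat → SW at lon 17.4667°, lat 69.8625°.
Cell spans 0.00833333° lon × 0.00416667° lat. NE corner is SW corner plus one full cell.
latitude 69.86667° N, longitude 17.47500° E.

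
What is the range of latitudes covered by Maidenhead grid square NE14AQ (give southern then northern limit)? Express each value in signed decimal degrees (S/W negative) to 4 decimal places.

-45.3333, -45.2917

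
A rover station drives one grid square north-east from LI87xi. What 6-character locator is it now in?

LI97aj

Longitude subsquare x = 23; +1 → 24, wraps to 0 = a, carry into square.
Longitude square 8; +1 → 9.
Latitude subsquare i = 8; +1 → 9 = j.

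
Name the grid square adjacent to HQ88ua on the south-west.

HQ87tx

Longitude subsquare u = 20; −1 → 19 = t.
Latitude subsquare a = 0; −1 → -1, wraps to 23 = x, carry into square.
Latitude square 8; −1 → 7.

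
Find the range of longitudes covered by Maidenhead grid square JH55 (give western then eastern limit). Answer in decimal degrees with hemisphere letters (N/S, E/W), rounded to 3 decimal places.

10.000° E, 12.000° E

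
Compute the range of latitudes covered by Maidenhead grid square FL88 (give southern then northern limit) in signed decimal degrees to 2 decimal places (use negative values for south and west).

Field F=5, L=11: +5·20° lon, +11·10° lat → SW at lon -80°, lat 20°.
Square 8, 8: +8·2° lon, +8·1° lat → SW at lon -64°, lat 28°.
Cell spans 2° lon × 1° lat.
south 28.00, north 29.00.

28.00, 29.00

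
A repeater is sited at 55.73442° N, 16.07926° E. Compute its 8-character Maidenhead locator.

JO85ar96

Offset from 180°W / 90°S: lon 196.07926°, lat 145.73442°.
Field (20°×10°, letters A–R): 196.07926/20 → 9 → J, 145.73442/10 → 14 → O; chars JO.
Square (2°×1°, digits 0–9): 16.07926/2 → 8, 5.73442/1 → 5; chars 85.
Subsquare (5′×2.5′, letters a–x): 0.07926/0.0833333 → 0 → a, 0.73442/0.0416667 → 17 → r; chars ar.
Extended square (30″×15″, digits 0–9): 0.07926/0.00833333 → 9, 0.02609/0.00416667 → 6; chars 96.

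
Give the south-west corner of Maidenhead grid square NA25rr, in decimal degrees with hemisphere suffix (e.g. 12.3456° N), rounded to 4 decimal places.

84.2917° S, 85.4167° E

Field N=13, A=0: +13·20° lon, +0·10° lat → SW at lon 80°, lat -90°.
Square 2, 5: +2·2° lon, +5·1° lat → SW at lon 84°, lat -85°.
Subsquare r=17, r=17: +17·0.0833333° lon, +17·0.0416667° lat → SW at lon 85.4167°, lat -84.2917°.
latitude 84.2917° S, longitude 85.4167° E.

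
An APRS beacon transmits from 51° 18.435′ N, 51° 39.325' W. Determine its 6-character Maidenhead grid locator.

Add 180° to longitude and 90° to latitude: 128.3446, 141.3073.
Field: lon ⌊128.3446/20⌋ = 6 → G; lat ⌊141.3073/10⌋ = 14 → O.
Square: lon ⌊8.3446/2⌋ = 4; lat ⌊1.3073/1⌋ = 1.
Subsquare: lon ⌊0.3446/0.0833333⌋ = 4 → e; lat ⌊0.3073/0.0416667⌋ = 7 → h.

GO41eh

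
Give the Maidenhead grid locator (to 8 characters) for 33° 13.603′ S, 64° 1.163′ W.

FF76xs75

Add 180° to longitude and 90° to latitude: 115.98062, 56.77328.
Field (20°×10°, letters A–R): lon ⌊115.98062/20⌋ = 5 → F; lat ⌊56.77328/10⌋ = 5 → F.
Square (2°×1°, digits 0–9): lon ⌊15.98062/2⌋ = 7; lat ⌊6.77328/1⌋ = 6.
Subsquare (5′×2.5′, letters a–x): lon ⌊1.98062/0.0833333⌋ = 23 → x; lat ⌊0.77328/0.0416667⌋ = 18 → s.
Extended square (30″×15″, digits 0–9): lon ⌊0.06395/0.00833333⌋ = 7; lat ⌊0.02328/0.00416667⌋ = 5.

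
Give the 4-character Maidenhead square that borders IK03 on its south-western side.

Longitude square 0; −1 → -1, wraps to 9, carry into field.
Longitude field I = 8; −1 → 7 = H.
Latitude square 3; −1 → 2.

HK92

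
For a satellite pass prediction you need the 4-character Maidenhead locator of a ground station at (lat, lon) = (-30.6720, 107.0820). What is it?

Offset from 180°W / 90°S: lon 287.08°, lat 59.33°.
Field: 287.08/20 → 14 → O, 59.33/10 → 5 → F; chars OF.
Square: 7.08/2 → 3, 9.33/1 → 9; chars 39.

OF39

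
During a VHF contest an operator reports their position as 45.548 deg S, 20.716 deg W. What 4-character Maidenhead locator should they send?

Offset from 180°W / 90°S: lon 159.28°, lat 44.45°.
Field (20°×10°, letters A–R): lon ⌊159.28/20⌋ = 7 → H; lat ⌊44.45/10⌋ = 4 → E.
Square (2°×1°, digits 0–9): lon ⌊19.28/2⌋ = 9; lat ⌊4.45/1⌋ = 4.

HE94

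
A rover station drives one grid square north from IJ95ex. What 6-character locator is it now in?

IJ96ea

Latitude subsquare x = 23; +1 → 24, wraps to 0 = a, carry into square.
Latitude square 5; +1 → 6.
The longitude characters are unchanged.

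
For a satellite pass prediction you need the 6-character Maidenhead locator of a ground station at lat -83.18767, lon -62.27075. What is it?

Shift to the Maidenhead origin (180°W, 90°S): lon 117.7293, lat 6.8123.
Field: 117.7293/20 → 5 → F, 6.8123/10 → 0 → A; chars FA.
Square: 17.7293/2 → 8, 6.8123/1 → 6; chars 86.
Subsquare: 1.7293/0.0833333 → 20 → u, 0.8123/0.0416667 → 19 → t; chars ut.

FA86ut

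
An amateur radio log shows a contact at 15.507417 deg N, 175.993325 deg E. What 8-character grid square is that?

RK75xm91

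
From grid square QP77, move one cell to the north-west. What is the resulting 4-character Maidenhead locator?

Longitude square 7; −1 → 6.
Latitude square 7; +1 → 8.

QP68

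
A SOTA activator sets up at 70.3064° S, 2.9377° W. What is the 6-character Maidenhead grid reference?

Offset from 180°W / 90°S: lon 177.0623°, lat 19.6936°.
Field (20°×10°, letters A–R): lon ⌊177.0623/20⌋ = 8 → I; lat ⌊19.6936/10⌋ = 1 → B.
Square (2°×1°, digits 0–9): lon ⌊17.0623/2⌋ = 8; lat ⌊9.6936/1⌋ = 9.
Subsquare (5′×2.5′, letters a–x): lon ⌊1.0623/0.0833333⌋ = 12 → m; lat ⌊0.6936/0.0416667⌋ = 16 → q.

IB89mq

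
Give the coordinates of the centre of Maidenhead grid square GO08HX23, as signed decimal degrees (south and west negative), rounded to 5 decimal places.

Field G=6, O=14: +6·20° lon, +14·10° lat → SW at lon -60°, lat 50°.
Square 0, 8: +0·2° lon, +8·1° lat → SW at lon -60°, lat 58°.
Subsquare h=7, x=23: +7·0.0833333° lon, +23·0.0416667° lat → SW at lon -59.4167°, lat 58.9583°.
Extended square 2, 3: +2·0.00833333° lon, +3·0.00416667° lat → SW at lon -59.4°, lat 58.9708°.
Cell spans 0.00833333° lon × 0.00416667° lat. Centre is SW corner plus half of each.
latitude 58.97292, longitude -59.39583.

58.97292, -59.39583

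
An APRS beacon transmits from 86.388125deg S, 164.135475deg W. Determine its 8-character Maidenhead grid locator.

AA73wo36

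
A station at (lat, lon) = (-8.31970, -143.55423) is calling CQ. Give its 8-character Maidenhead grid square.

Add 180° to longitude and 90° to latitude: 36.44577, 81.68030.
Field (20°×10°, letters A–R): 36.44577/20 → 1 → B, 81.68030/10 → 8 → I; chars BI.
Square (2°×1°, digits 0–9): 16.44577/2 → 8, 1.68030/1 → 1; chars 81.
Subsquare (5′×2.5′, letters a–x): 0.44577/0.0833333 → 5 → f, 0.68030/0.0416667 → 16 → q; chars fq.
Extended square (30″×15″, digits 0–9): 0.02910/0.00833333 → 3, 0.01363/0.00416667 → 3; chars 33.

BI81fq33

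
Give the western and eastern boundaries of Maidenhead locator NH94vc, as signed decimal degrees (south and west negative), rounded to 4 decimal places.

99.7500, 99.8333

Field N=13, H=7: +13·20° lon, +7·10° lat → SW at lon 80°, lat -20°.
Square 9, 4: +9·2° lon, +4·1° lat → SW at lon 98°, lat -16°.
Subsquare v=21, c=2: +21·0.0833333° lon, +2·0.0416667° lat → SW at lon 99.75°, lat -15.9167°.
Cell spans 0.0833333° lon × 0.0416667° lat.
west 99.7500, east 99.8333.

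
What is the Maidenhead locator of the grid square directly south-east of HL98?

IL07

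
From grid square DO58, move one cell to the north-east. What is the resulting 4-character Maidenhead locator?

DO69

Longitude square 5; +1 → 6.
Latitude square 8; +1 → 9.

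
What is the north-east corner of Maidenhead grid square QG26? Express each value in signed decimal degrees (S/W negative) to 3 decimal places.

Field Q=16, G=6: +16·20° lon, +6·10° lat → SW at lon 140°, lat -30°.
Square 2, 6: +2·2° lon, +6·1° lat → SW at lon 144°, lat -24°.
Cell spans 2° lon × 1° lat. NE corner is SW corner plus one full cell.
latitude -23.000, longitude 146.000.

-23.000, 146.000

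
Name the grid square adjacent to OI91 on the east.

PI01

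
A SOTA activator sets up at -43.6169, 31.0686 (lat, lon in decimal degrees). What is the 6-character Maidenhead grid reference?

KE56mj

Add 180° to longitude and 90° to latitude: 211.0686, 46.3831.
Field: lon ⌊211.0686/20⌋ = 10 → K; lat ⌊46.3831/10⌋ = 4 → E.
Square: lon ⌊11.0686/2⌋ = 5; lat ⌊6.3831/1⌋ = 6.
Subsquare: lon ⌊1.0686/0.0833333⌋ = 12 → m; lat ⌊0.3831/0.0416667⌋ = 9 → j.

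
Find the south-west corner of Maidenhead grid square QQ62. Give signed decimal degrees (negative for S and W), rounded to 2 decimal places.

Field Q=16, Q=16: +16·20° lon, +16·10° lat → SW at lon 140°, lat 70°.
Square 6, 2: +6·2° lon, +2·1° lat → SW at lon 152°, lat 72°.
latitude 72.00, longitude 152.00.

72.00, 152.00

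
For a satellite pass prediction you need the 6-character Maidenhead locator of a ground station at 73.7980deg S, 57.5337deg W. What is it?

GB16fe

Offset from 180°W / 90°S: lon 122.4663°, lat 16.2020°.
Field (20°×10°, letters A–R): lon ⌊122.4663/20⌋ = 6 → G; lat ⌊16.2020/10⌋ = 1 → B.
Square (2°×1°, digits 0–9): lon ⌊2.4663/2⌋ = 1; lat ⌊6.2020/1⌋ = 6.
Subsquare (5′×2.5′, letters a–x): lon ⌊0.4663/0.0833333⌋ = 5 → f; lat ⌊0.2020/0.0416667⌋ = 4 → e.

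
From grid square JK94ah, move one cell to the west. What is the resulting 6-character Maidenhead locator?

JK84xh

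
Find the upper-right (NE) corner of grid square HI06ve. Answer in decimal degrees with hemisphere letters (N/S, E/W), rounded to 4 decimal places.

3.7917° S, 38.1667° W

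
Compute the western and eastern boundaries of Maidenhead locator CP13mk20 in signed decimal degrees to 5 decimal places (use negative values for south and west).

-136.98333, -136.97500

Field C=2, P=15: +2·20° lon, +15·10° lat → SW at lon -140°, lat 60°.
Square 1, 3: +1·2° lon, +3·1° lat → SW at lon -138°, lat 63°.
Subsquare m=12, k=10: +12·0.0833333° lon, +10·0.0416667° lat → SW at lon -137°, lat 63.4167°.
Extended square 2, 0: +2·0.00833333° lon, +0·0.00416667° lat → SW at lon -136.983°, lat 63.4167°.
Cell spans 0.00833333° lon × 0.00416667° lat.
west -136.98333, east -136.97500.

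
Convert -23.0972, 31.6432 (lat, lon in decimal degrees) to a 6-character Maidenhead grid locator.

KG56tv

Offset from 180°W / 90°S: lon 211.6432°, lat 66.9028°.
Field: 211.6432/20 → 10 → K, 66.9028/10 → 6 → G; chars KG.
Square: 11.6432/2 → 5, 6.9028/1 → 6; chars 56.
Subsquare: 1.6432/0.0833333 → 19 → t, 0.9028/0.0416667 → 21 → v; chars tv.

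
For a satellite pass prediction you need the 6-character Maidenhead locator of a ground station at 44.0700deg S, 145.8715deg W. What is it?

BE75bw

Offset from 180°W / 90°S: lon 34.1285°, lat 45.9300°.
Field (20°×10°, letters A–R): lon ⌊34.1285/20⌋ = 1 → B; lat ⌊45.9300/10⌋ = 4 → E.
Square (2°×1°, digits 0–9): lon ⌊14.1285/2⌋ = 7; lat ⌊5.9300/1⌋ = 5.
Subsquare (5′×2.5′, letters a–x): lon ⌊0.1285/0.0833333⌋ = 1 → b; lat ⌊0.9300/0.0416667⌋ = 22 → w.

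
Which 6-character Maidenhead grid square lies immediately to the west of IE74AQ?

IE64xq

Longitude subsquare a = 0; −1 → -1, wraps to 23 = x, carry into square.
Longitude square 7; −1 → 6.
The latitude characters are unchanged.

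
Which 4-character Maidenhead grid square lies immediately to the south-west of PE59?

Longitude square 5; −1 → 4.
Latitude square 9; −1 → 8.

PE48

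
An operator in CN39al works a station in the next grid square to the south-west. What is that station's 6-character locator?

Longitude subsquare a = 0; −1 → -1, wraps to 23 = x, carry into square.
Longitude square 3; −1 → 2.
Latitude subsquare l = 11; −1 → 10 = k.

CN29xk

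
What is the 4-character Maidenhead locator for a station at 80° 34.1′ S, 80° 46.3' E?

NA09

Shift to the Maidenhead origin (180°W, 90°S): lon 260.77, lat 9.43.
Field: 260.77/20 → 13 → N, 9.43/10 → 0 → A; chars NA.
Square: 0.77/2 → 0, 9.43/1 → 9; chars 09.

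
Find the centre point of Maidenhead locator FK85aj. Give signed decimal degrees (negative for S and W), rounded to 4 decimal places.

15.3958, -63.9583

Field F=5, K=10: +5·20° lon, +10·10° lat → SW at lon -80°, lat 10°.
Square 8, 5: +8·2° lon, +5·1° lat → SW at lon -64°, lat 15°.
Subsquare a=0, j=9: +0·0.0833333° lon, +9·0.0416667° lat → SW at lon -64°, lat 15.375°.
Cell spans 0.0833333° lon × 0.0416667° lat. Centre is SW corner plus half of each.
latitude 15.3958, longitude -63.9583.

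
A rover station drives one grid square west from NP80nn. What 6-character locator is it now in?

Longitude subsquare n = 13; −1 → 12 = m.
The latitude characters are unchanged.

NP80mn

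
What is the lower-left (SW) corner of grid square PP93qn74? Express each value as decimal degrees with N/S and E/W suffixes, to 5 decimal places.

Field P=15, P=15: +15·20° lon, +15·10° lat → SW at lon 120°, lat 60°.
Square 9, 3: +9·2° lon, +3·1° lat → SW at lon 138°, lat 63°.
Subsquare q=16, n=13: +16·0.0833333° lon, +13·0.0416667° lat → SW at lon 139.333°, lat 63.5417°.
Extended square 7, 4: +7·0.00833333° lon, +4·0.00416667° lat → SW at lon 139.392°, lat 63.5583°.
latitude 63.55833° N, longitude 139.39167° E.

63.55833° N, 139.39167° E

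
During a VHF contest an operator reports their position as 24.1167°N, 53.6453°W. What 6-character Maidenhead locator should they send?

Add 180° to longitude and 90° to latitude: 126.3547, 114.1167.
Field: 126.3547/20 → 6 → G, 114.1167/10 → 11 → L; chars GL.
Square: 6.3547/2 → 3, 4.1167/1 → 4; chars 34.
Subsquare: 0.3547/0.0833333 → 4 → e, 0.1167/0.0416667 → 2 → c; chars ec.

GL34ec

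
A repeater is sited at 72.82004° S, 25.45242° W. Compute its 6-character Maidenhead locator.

Add 180° to longitude and 90° to latitude: 154.5476, 17.1800.
Field (20°×10°, letters A–R): lon ⌊154.5476/20⌋ = 7 → H; lat ⌊17.1800/10⌋ = 1 → B.
Square (2°×1°, digits 0–9): lon ⌊14.5476/2⌋ = 7; lat ⌊7.1800/1⌋ = 7.
Subsquare (5′×2.5′, letters a–x): lon ⌊0.5476/0.0833333⌋ = 6 → g; lat ⌊0.1800/0.0416667⌋ = 4 → e.

HB77ge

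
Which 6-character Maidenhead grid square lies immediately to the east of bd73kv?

BD73lv

Longitude subsquare k = 10; +1 → 11 = l.
The latitude characters are unchanged.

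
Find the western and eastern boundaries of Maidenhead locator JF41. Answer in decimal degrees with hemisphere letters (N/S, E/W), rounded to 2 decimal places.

8.00° E, 10.00° E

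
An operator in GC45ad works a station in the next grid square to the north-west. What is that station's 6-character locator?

GC35xe

Longitude subsquare a = 0; −1 → -1, wraps to 23 = x, carry into square.
Longitude square 4; −1 → 3.
Latitude subsquare d = 3; +1 → 4 = e.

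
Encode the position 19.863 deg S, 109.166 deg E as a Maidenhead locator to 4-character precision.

OH40

Offset from 180°W / 90°S: lon 289.17°, lat 70.14°.
Field: lon ⌊289.17/20⌋ = 14 → O; lat ⌊70.14/10⌋ = 7 → H.
Square: lon ⌊9.17/2⌋ = 4; lat ⌊0.14/1⌋ = 0.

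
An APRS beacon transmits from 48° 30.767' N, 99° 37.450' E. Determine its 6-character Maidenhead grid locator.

NN98tm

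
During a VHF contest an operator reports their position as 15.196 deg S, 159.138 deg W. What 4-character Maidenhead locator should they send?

BH04

Offset from 180°W / 90°S: lon 20.86°, lat 74.80°.
Field (20°×10°, letters A–R): 20.86/20 → 1 → B, 74.80/10 → 7 → H; chars BH.
Square (2°×1°, digits 0–9): 0.86/2 → 0, 4.80/1 → 4; chars 04.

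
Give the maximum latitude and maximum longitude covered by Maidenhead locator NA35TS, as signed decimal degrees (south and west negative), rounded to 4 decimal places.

-84.2083, 87.6667

Field N=13, A=0: +13·20° lon, +0·10° lat → SW at lon 80°, lat -90°.
Square 3, 5: +3·2° lon, +5·1° lat → SW at lon 86°, lat -85°.
Subsquare t=19, s=18: +19·0.0833333° lon, +18·0.0416667° lat → SW at lon 87.5833°, lat -84.25°.
Cell spans 0.0833333° lon × 0.0416667° lat. NE corner is SW corner plus one full cell.
latitude -84.2083, longitude 87.6667.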